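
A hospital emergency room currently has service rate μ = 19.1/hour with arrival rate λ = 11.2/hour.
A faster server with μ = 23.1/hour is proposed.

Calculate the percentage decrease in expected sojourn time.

System 1: ρ₁ = 11.2/19.1 = 0.5864, W₁ = 1/(19.1-11.2) = 0.12658
System 2: ρ₂ = 11.2/23.1 = 0.4848, W₂ = 1/(23.1-11.2) = 0.084034
Improvement: (W₁-W₂)/W₁ = (0.12658-0.084034)/0.12658 = 33.61%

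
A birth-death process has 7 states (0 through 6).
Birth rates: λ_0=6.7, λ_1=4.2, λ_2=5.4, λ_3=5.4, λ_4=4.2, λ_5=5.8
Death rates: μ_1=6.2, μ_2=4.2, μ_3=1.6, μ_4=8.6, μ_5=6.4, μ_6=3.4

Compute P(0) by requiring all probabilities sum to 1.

Ratios P(n)/P(0) = (λ₀···λₙ₋₁)/(μ₁···μₙ):
P(1)/P(0) = (6.7)/(6.2) = 1.0806
P(2)/P(0) = (6.7×4.2)/(6.2×4.2) = 1.0806
P(3)/P(0) = (6.7×4.2×5.4)/(6.2×4.2×1.6) = 3.6472
P(4)/P(0) = (6.7×4.2×5.4×5.4)/(6.2×4.2×1.6×8.6) = 2.2901
P(5)/P(0) = (6.7×4.2×5.4×5.4×4.2)/(6.2×4.2×1.6×8.6×6.4) = 1.5029
P(6)/P(0) = (6.7×4.2×5.4×5.4×4.2×5.8)/(6.2×4.2×1.6×8.6×6.4×3.4) = 2.5637

Normalization: ∑ P(n) = 1
P(0) × (1.0000 + 1.0806 + 1.0806 + 3.6472 + 2.2901 + 1.5029 + 2.5637) = 1
P(0) × 13.1651 = 1
P(0) = 1/13.1651 = 0.07596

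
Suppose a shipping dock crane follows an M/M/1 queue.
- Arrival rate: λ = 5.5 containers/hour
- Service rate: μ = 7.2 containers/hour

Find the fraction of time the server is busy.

Server utilization: ρ = λ/μ
ρ = 5.5/7.2 = 0.7639
The server is busy 76.39% of the time.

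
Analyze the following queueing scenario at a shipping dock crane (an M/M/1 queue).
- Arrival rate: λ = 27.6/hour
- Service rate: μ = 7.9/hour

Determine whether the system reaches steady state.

Stability requires ρ = λ/(cμ) < 1
ρ = 27.6/(1 × 7.9) = 27.6/7.90 = 3.4937
Since 3.4937 ≥ 1, the system is UNSTABLE.
Queue grows without bound. Need μ > λ = 27.6.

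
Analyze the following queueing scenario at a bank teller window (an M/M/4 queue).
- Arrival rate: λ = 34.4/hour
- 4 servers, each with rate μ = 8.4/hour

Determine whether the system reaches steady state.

Stability requires ρ = λ/(cμ) < 1
ρ = 34.4/(4 × 8.4) = 34.4/33.60 = 1.0238
Since 1.0238 ≥ 1, the system is UNSTABLE.
Need c > λ/μ = 34.4/8.4 = 4.10.
Minimum servers needed: c = 5.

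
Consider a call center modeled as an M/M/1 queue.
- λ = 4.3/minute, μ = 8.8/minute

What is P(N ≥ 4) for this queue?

ρ = λ/μ = 4.3/8.8 = 0.48864
P(N ≥ n) = ρⁿ
P(N ≥ 4) = 0.48864^4
P(N ≥ 4) = 0.05701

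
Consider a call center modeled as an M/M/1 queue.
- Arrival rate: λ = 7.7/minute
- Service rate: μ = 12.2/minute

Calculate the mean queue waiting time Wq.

First, compute utilization: ρ = λ/μ = 7.7/12.2 = 0.6311
For M/M/1: Wq = λ/(μ(μ-λ))
Wq = 7.7/(12.2 × (12.2-7.7))
Wq = 7.7/(12.2 × 4.50)
Wq = 0.1403 minutes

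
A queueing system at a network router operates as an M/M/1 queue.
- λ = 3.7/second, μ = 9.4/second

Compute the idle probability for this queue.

ρ = λ/μ = 3.7/9.4 = 0.3936
P(0) = 1 - ρ = 1 - 0.3936 = 0.6064
The server is idle 60.64% of the time.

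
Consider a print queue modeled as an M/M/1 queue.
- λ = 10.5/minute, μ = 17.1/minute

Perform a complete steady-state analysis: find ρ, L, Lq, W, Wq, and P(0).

Step 1: ρ = λ/μ = 10.5/17.1 = 0.6140
Step 2: L = λ/(μ-λ) = 10.5/6.60 = 1.5909
Step 3: Lq = λ²/(μ(μ-λ)) = 110.25/(17.1×6.60) = 0.9769
Step 4: W = 1/(μ-λ) = 1/6.60 = 0.151515
Step 5: Wq = λ/(μ(μ-λ)) = 10.5/(17.1×6.60) = 0.09304
Step 6: P(0) = 1-ρ = 0.3860
Verify: L = λW = 10.5×0.151515 = 1.5909 ✔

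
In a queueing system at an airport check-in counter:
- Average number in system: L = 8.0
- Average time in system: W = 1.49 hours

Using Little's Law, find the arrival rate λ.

Little's Law: L = λW, so λ = L/W
λ = 8.0/1.49 = 5.3691 passengers/hour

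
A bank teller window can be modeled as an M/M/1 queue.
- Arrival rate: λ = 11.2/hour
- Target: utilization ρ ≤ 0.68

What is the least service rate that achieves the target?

ρ = λ/μ, so μ = λ/ρ
μ ≥ 11.2/0.68 = 16.4706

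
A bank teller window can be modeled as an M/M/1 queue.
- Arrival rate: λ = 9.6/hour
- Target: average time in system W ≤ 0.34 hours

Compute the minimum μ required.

For M/M/1: W = 1/(μ-λ)
Need W ≤ 0.34, so 1/(μ-λ) ≤ 0.34
μ - λ ≥ 1/0.34 = 2.9412
μ ≥ 9.6 + 2.9412 = 12.5412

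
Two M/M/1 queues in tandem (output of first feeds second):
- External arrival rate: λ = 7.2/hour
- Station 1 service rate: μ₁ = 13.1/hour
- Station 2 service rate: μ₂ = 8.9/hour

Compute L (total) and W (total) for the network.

By Jackson's theorem, each station behaves as independent M/M/1.
Station 1: ρ₁ = 7.2/13.1 = 0.5496, L₁ = ρ₁/(1-ρ₁) = λ/(μ₁-λ) = 7.2/5.90 = 1.2203
Station 2: ρ₂ = 7.2/8.9 = 0.8090, L₂ = ρ₂/(1-ρ₂) = λ/(μ₂-λ) = 7.2/1.70 = 4.2353
Total: L = L₁ + L₂ = 1.2203 + 4.2353 = 5.4556
W = L/λ = 5.4556/7.2 = 0.7577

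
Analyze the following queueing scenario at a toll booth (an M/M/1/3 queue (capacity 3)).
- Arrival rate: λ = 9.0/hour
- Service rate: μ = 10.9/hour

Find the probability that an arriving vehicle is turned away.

ρ = λ/μ = 9.0/10.9 = 0.8257
P₀ = (1-ρ)/(1-ρ^(K+1)) = (1-0.8257)/(1-0.8257^4) = 0.1743/0.5352 = 0.3257
P_K = P₀×ρ^K = 0.3257 × 0.8257^3 = 0.3257 × 0.5629 = 0.1833
Blocking probability = 18.33%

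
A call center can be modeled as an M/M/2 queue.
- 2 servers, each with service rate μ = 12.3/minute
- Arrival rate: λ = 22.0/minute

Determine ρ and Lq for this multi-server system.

Traffic intensity: ρ = λ/(cμ) = 22.0/(2×12.3) = 0.8943
Since ρ = 0.8943 < 1, system is stable.
Offered load a = λ/μ = cρ = 22.0/12.3 = 1.7886
P₀ = [ Σₙ₌₀^1 aⁿ/n! + a^2/(2!(1-ρ)) ]⁻¹
Σ = a^0/0! + a^1/1! = 1.0000 + 1.7886 = 2.7886
a^2/(2!(1-ρ)) = 3.199154/(2 × 0.1056911) = 15.1345
P₀ = 1/(2.7886 + 15.1345) = 0.05579
Lq = P₀·a^2·ρ / (2!(1-ρ)²) = 0.0557940 × 3.19915 × 0.894309 / (2 × 0.0111706) = 7.1450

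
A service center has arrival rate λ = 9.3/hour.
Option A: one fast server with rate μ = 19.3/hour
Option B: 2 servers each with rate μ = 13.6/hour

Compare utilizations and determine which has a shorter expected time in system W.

Option A: single server μ = 19.3 (M/M/1)
  ρ_A = 9.3/19.3 = 0.4819
  W_A = 1/(μ-λ) = 1/(19.3-9.3) = 1/10.00 = 0.1000

Option B: 2 servers μ = 13.6 (M/M/2)
  ρ_B = λ/(cμ) = 9.3/(2×13.6) = 0.3419
  Offered load a = λ/μ = cρ = 9.3/13.6 = 0.6838
  P₀ = [ Σₙ₌₀^1 aⁿ/n! + a^2/(2!(1-ρ)) ]⁻¹
  Σ = a^0/0! + a^1/1! = 1.0000 + 0.6838 = 1.6838
  a^2/(2!(1-ρ)) = 0.4676/(2 × 0.6581) = 0.3553
  P₀ = 1/(1.6838 + 0.3553) = 0.4904
  Lq = P₀·a^2·ρ / (2!(1-ρ)²) = 0.49041 × 0.46761 × 0.34191 / (2 × 0.43308) = 0.09052
  Wq_B = Lq/λ = 0.090524/9.3 = 0.009734
  W_B = Wq_B + 1/μ = 0.009734 + 0.07353 = 0.08326

Since W_B = 0.08326 < W_A = 0.1000, Option B (multiple servers) has the shorter time in system.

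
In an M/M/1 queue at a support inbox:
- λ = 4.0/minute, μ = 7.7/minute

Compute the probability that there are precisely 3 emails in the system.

ρ = λ/μ = 4.0/7.7 = 0.51948
P(n) = (1-ρ)ρⁿ
P(3) = (1-0.51948) × 0.51948^3
P(3) = 0.48052 × 0.14019
P(3) = 0.06736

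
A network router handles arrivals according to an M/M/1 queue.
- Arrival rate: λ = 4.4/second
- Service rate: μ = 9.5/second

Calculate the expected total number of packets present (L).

ρ = λ/μ = 4.4/9.5 = 0.4632
For M/M/1: L = λ/(μ-λ)
L = 4.4/(9.5-4.4) = 4.4/5.10
L = 0.8627 packets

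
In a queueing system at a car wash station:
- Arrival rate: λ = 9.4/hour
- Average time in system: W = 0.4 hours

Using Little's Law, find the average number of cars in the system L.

Little's Law: L = λW
L = 9.4 × 0.4 = 3.7600 cars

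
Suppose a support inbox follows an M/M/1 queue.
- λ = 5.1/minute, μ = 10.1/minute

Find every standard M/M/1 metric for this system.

Step 1: ρ = λ/μ = 5.1/10.1 = 0.5050
Step 2: L = λ/(μ-λ) = 5.1/5.00 = 1.0200
Step 3: Lq = λ²/(μ(μ-λ)) = 26.01/(10.1×5.00) = 0.5150
Step 4: W = 1/(μ-λ) = 1/5.00 = 0.2000
Step 5: Wq = λ/(μ(μ-λ)) = 5.1/(10.1×5.00) = 0.1010
Step 6: P(0) = 1-ρ = 0.4950
Verify: L = λW = 5.1×0.2000 = 1.0200 ✔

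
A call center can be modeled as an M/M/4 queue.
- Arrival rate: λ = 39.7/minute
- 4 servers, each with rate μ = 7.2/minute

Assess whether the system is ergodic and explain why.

Stability requires ρ = λ/(cμ) < 1
ρ = 39.7/(4 × 7.2) = 39.7/28.80 = 1.3785
Since 1.3785 ≥ 1, the system is UNSTABLE.
Need c > λ/μ = 39.7/7.2 = 5.51.
Minimum servers needed: c = 6.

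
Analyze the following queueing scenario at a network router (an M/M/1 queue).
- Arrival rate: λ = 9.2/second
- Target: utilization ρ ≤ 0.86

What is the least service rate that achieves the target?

ρ = λ/μ, so μ = λ/ρ
μ ≥ 9.2/0.86 = 10.6977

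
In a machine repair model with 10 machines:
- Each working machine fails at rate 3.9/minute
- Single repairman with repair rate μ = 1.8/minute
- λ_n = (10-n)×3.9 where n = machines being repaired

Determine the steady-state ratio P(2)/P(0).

P(2)/P(0) = ∏_{i=0}^{2-1} λ_i/μ_{i+1}
= (10-0)×3.9/1.8 × (10-1)×3.9/1.8
= 422.5000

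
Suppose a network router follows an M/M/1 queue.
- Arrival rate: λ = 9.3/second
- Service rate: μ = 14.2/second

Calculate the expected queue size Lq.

ρ = λ/μ = 9.3/14.2 = 0.6549
For M/M/1: Lq = λ²/(μ(μ-λ))
Lq = 86.49/(14.2 × 4.90)
Lq = 1.2430 packets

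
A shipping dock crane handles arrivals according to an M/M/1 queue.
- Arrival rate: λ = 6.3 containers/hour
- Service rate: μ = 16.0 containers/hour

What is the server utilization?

Server utilization: ρ = λ/μ
ρ = 6.3/16.0 = 0.3937
The server is busy 39.38% of the time.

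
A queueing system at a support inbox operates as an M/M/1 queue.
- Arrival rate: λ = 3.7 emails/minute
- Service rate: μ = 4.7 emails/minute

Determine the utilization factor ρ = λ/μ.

Server utilization: ρ = λ/μ
ρ = 3.7/4.7 = 0.7872
The server is busy 78.72% of the time.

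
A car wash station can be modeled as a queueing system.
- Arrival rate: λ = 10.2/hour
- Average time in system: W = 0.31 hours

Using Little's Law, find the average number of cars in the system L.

Little's Law: L = λW
L = 10.2 × 0.31 = 3.1620 cars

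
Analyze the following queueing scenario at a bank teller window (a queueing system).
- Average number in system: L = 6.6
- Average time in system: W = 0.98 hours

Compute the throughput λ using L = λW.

Little's Law: L = λW, so λ = L/W
λ = 6.6/0.98 = 6.7347 transactions/hour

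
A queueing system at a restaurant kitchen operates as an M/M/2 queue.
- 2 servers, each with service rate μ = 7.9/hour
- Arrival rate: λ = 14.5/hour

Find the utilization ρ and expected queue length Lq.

Traffic intensity: ρ = λ/(cμ) = 14.5/(2×7.9) = 0.9177
Since ρ = 0.9177 < 1, system is stable.
Offered load a = λ/μ = cρ = 14.5/7.9 = 1.8354
P₀ = [ Σₙ₌₀^1 aⁿ/n! + a^2/(2!(1-ρ)) ]⁻¹
Σ = a^0/0! + a^1/1! = 1.0000 + 1.8354 = 2.8354
a^2/(2!(1-ρ)) = 3.3689/(2 × 0.08228) = 20.4722
P₀ = 1/(2.8354 + 20.4722) = 0.04290
Lq = P₀·a^2·ρ / (2!(1-ρ)²) = 0.0429043 × 3.36885 × 0.917722 / (2 × 0.00676975) = 9.7970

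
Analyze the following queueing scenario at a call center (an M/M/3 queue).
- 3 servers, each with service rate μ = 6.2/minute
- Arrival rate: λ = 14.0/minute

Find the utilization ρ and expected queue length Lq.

Traffic intensity: ρ = λ/(cμ) = 14.0/(3×6.2) = 0.7527
Since ρ = 0.7527 < 1, system is stable.
Offered load a = λ/μ = cρ = 14.0/6.2 = 2.2581
P₀ = [ Σₙ₌₀^2 aⁿ/n! + a^3/(3!(1-ρ)) ]⁻¹
Σ = a^0/0! + a^1/1! + a^2/2! = 1.0000 + 2.2581 + 2.5494 = 5.8075
a^3/(3!(1-ρ)) = 11.5135/(6 × 0.247312) = 7.7591
P₀ = 1/(5.8075 + 7.7591) = 0.07371
Lq = P₀·a^3·ρ / (3!(1-ρ)²) = 0.073710 × 11.5135 × 0.75269 / (6 × 0.061163) = 1.7406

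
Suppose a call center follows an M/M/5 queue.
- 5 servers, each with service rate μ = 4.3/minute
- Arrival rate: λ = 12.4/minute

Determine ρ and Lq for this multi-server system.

Traffic intensity: ρ = λ/(cμ) = 12.4/(5×4.3) = 0.5767
Since ρ = 0.5767 < 1, system is stable.
Offered load a = λ/μ = cρ = 12.4/4.3 = 2.8837
P₀ = [ Σₙ₌₀^4 aⁿ/n! + a^5/(5!(1-ρ)) ]⁻¹
Σ = a^0/0! + a^1/1! + a^2/2! + a^3/3! + a^4/4! = 1.0000 + 2.8837 + 4.1579 + 3.9968 + 2.8814 = 14.9198
a^5/(5!(1-ρ)) = 199.4188/(120 × 0.423256) = 3.9263
P₀ = 1/(14.9198 + 3.9263) = 0.05306
Lq = P₀·a^5·ρ / (5!(1-ρ)²) = 0.05306 × 199.4188 × 0.5767 / (120 × 0.1791) = 0.2839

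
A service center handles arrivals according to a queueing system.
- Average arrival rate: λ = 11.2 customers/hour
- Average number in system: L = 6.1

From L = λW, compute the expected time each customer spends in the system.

Little's Law: L = λW, so W = L/λ
W = 6.1/11.2 = 0.5446 hours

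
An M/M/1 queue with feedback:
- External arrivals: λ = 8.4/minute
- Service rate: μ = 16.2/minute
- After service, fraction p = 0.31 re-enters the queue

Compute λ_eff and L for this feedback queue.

Effective arrival rate: λ_eff = λ/(1-p) = 8.4/(1-0.31) = 8.4/0.69 = 12.1739
ρ = λ_eff/μ = 12.1739/16.2 = 0.75148
L = ρ/(1-ρ) = 0.75148/(1-0.75148) = 3.0238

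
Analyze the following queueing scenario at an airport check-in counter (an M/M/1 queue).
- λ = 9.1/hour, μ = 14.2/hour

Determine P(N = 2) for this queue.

ρ = λ/μ = 9.1/14.2 = 0.6408
P(n) = (1-ρ)ρⁿ
P(2) = (1-0.6408) × 0.6408^2
P(2) = 0.3592 × 0.4106
P(2) = 0.1475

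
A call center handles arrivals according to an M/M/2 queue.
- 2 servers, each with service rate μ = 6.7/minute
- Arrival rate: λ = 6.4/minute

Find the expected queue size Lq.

Traffic intensity: ρ = λ/(cμ) = 6.4/(2×6.7) = 0.4776
Since ρ = 0.4776 < 1, system is stable.
Offered load a = λ/μ = cρ = 6.4/6.7 = 0.9552
P₀ = [ Σₙ₌₀^1 aⁿ/n! + a^2/(2!(1-ρ)) ]⁻¹
Σ = a^0/0! + a^1/1! = 1.0000 + 0.9552 = 1.9552
a^2/(2!(1-ρ)) = 0.91245/(2 × 0.52239) = 0.8733
P₀ = 1/(1.9552 + 0.8733) = 0.3535
Lq = P₀·a^2·ρ / (2!(1-ρ)²) = 0.3535 × 0.9125 × 0.4776 / (2 × 0.2729) = 0.2823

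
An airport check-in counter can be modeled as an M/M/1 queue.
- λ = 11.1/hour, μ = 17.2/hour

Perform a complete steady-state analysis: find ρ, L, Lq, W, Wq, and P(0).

Step 1: ρ = λ/μ = 11.1/17.2 = 0.6453
Step 2: L = λ/(μ-λ) = 11.1/6.10 = 1.8197
Step 3: Lq = λ²/(μ(μ-λ)) = 123.21/(17.2×6.10) = 1.1743
Step 4: W = 1/(μ-λ) = 1/6.10 = 0.163934
Step 5: Wq = λ/(μ(μ-λ)) = 11.1/(17.2×6.10) = 0.1058
Step 6: P(0) = 1-ρ = 0.3547
Verify: L = λW = 11.1×0.163934 = 1.8197 ✔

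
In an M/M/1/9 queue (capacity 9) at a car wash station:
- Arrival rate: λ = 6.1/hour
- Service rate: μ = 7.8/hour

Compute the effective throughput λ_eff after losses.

ρ = λ/μ = 6.1/7.8 = 0.78205
P₀ = (1-ρ)/(1-ρ^(K+1)) = (1-0.78205)/(1-0.78205^10) = 0.2179/0.9144 = 0.2383
P_K = P₀×ρ^K = 0.23835 × 0.78205^9 = 0.23835 × 0.10942 = 0.02608
λ_eff = λ(1-P_K) = 6.1 × (1 - 0.02608) = 6.1 × 0.97392 = 5.9409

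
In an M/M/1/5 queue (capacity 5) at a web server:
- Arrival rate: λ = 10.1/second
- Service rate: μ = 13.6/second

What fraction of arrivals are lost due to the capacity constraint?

ρ = λ/μ = 10.1/13.6 = 0.742647
P₀ = (1-ρ)/(1-ρ^(K+1)) = (1-0.742647)/(1-0.742647^6) = 0.25735/0.83224 = 0.3092
P_K = P₀×ρ^K = 0.3092 × 0.742647^5 = 0.3092 × 0.2259 = 0.06985
Blocking probability = 6.99%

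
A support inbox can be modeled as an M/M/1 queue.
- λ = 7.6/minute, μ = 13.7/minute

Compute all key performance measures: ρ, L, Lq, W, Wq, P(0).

Step 1: ρ = λ/μ = 7.6/13.7 = 0.5547
Step 2: L = λ/(μ-λ) = 7.6/6.10 = 1.2459
Step 3: Lq = λ²/(μ(μ-λ)) = 57.76/(13.7×6.10) = 0.6912
Step 4: W = 1/(μ-λ) = 1/6.10 = 0.16393
Step 5: Wq = λ/(μ(μ-λ)) = 7.6/(13.7×6.10) = 0.09094
Step 6: P(0) = 1-ρ = 0.4453
Verify: L = λW = 7.6×0.16393 = 1.2459 ✔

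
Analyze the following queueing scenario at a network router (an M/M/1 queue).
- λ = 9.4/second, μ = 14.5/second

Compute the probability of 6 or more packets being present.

ρ = λ/μ = 9.4/14.5 = 0.64828
P(N ≥ n) = ρⁿ
P(N ≥ 6) = 0.64828^6
P(N ≥ 6) = 0.07423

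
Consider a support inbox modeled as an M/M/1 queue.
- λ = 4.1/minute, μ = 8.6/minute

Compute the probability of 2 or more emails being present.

ρ = λ/μ = 4.1/8.6 = 0.47674
P(N ≥ n) = ρⁿ
P(N ≥ 2) = 0.47674^2
P(N ≥ 2) = 0.2273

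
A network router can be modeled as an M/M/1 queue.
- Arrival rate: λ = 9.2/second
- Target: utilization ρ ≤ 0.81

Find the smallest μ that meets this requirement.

ρ = λ/μ, so μ = λ/ρ
μ ≥ 9.2/0.81 = 11.3580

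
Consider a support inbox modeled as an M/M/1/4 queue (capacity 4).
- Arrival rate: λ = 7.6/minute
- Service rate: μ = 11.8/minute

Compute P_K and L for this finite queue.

ρ = λ/μ = 7.6/11.8 = 0.64407
P₀ = (1-ρ)/(1-ρ^(K+1)) = (1-0.64407)/(1-0.64407^5) = 0.35593/0.88917 = 0.4003
P_K = P₀×ρ^K = 0.40030 × 0.64407^4 = 0.40030 × 0.17208 = 0.06888
Blocking probability P_4 = 0.06888 (6.89%)
L = ρ[1 - (K+1)ρ^K + Kρ^(K+1)] / [(1-ρ)(1-ρ^(K+1))]
L = 0.64407 × (1 - 5×0.17208 + 4×0.11083) / ((1 - 0.64407) × (1 - 0.11083)) = 1.1863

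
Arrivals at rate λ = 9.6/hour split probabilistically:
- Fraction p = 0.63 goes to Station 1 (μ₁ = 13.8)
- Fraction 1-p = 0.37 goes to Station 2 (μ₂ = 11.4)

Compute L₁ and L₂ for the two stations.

Effective rates: λ₁ = 9.6×0.63 = 6.048, λ₂ = 9.6×0.37 = 3.552
Station 1: ρ₁ = 6.048/13.8 = 0.43826, L₁ = ρ₁/(1-ρ₁) = 0.43826/(1-0.43826) = 0.7802
Station 2: ρ₂ = 3.552/11.4 = 0.3116, L₂ = ρ₂/(1-ρ₂) = 0.3116/(1-0.3116) = 0.4526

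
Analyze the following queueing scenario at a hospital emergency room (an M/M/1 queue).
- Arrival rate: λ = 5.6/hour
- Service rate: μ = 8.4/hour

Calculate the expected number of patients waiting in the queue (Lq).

ρ = λ/μ = 5.6/8.4 = 0.6667
For M/M/1: Lq = λ²/(μ(μ-λ))
Lq = 31.36/(8.4 × 2.80)
Lq = 1.3333 patients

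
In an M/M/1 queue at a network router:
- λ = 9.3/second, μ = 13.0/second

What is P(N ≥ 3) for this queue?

ρ = λ/μ = 9.3/13.0 = 0.7154
P(N ≥ n) = ρⁿ
P(N ≥ 3) = 0.7154^3
P(N ≥ 3) = 0.3661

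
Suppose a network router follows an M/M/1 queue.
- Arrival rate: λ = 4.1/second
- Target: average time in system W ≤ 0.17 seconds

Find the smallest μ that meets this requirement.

For M/M/1: W = 1/(μ-λ)
Need W ≤ 0.17, so 1/(μ-λ) ≤ 0.17
μ - λ ≥ 1/0.17 = 5.8824
μ ≥ 4.1 + 5.8824 = 9.9824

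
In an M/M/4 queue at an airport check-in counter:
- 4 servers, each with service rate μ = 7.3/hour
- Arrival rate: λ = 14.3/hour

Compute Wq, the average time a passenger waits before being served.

Traffic intensity: ρ = λ/(cμ) = 14.3/(4×7.3) = 0.4897
Since ρ = 0.4897 < 1, system is stable.
Offered load a = λ/μ = cρ = 14.3/7.3 = 1.9589
P₀ = [ Σₙ₌₀^3 aⁿ/n! + a^4/(4!(1-ρ)) ]⁻¹
Σ = a^0/0! + a^1/1! + a^2/2! + a^3/3! = 1.0000 + 1.9589 + 1.9187 + 1.2528 = 6.1304
a^4/(4!(1-ρ)) = 14.7249/(24 × 0.51027) = 1.2024
P₀ = 1/(6.1304 + 1.2024) = 0.1364
Lq = P₀·a^4·ρ / (4!(1-ρ)²) = 0.1364 × 14.7249 × 0.4897 / (24 × 0.2604) = 0.1574
Wq = Lq/λ = 0.15737/14.3 = 0.01100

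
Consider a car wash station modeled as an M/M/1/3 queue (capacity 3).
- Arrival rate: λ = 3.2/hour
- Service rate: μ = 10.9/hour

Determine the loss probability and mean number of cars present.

ρ = λ/μ = 3.2/10.9 = 0.293578
P₀ = (1-ρ)/(1-ρ^(K+1)) = (1-0.293578)/(1-0.293578^4) = 0.7064/0.9926 = 0.7117
P_K = P₀×ρ^K = 0.7117 × 0.293578^3 = 0.7117 × 0.02530 = 0.01801
Blocking probability P_3 = 0.01801 (1.80%)
L = ρ[1 - (K+1)ρ^K + Kρ^(K+1)] / [(1-ρ)(1-ρ^(K+1))]
L = 0.293578 × (1 - 4×0.025303 + 3×0.0074284) / ((1 - 0.293578) × (1 - 0.0074284)) = 0.3856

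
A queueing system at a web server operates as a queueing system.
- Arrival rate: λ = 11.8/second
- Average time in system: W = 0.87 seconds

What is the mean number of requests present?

Little's Law: L = λW
L = 11.8 × 0.87 = 10.2660 requests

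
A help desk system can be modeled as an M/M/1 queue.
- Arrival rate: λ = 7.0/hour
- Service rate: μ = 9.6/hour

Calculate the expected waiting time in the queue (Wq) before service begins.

First, compute utilization: ρ = λ/μ = 7.0/9.6 = 0.7292
For M/M/1: Wq = λ/(μ(μ-λ))
Wq = 7.0/(9.6 × (9.6-7.0))
Wq = 7.0/(9.6 × 2.60)
Wq = 0.2804 hours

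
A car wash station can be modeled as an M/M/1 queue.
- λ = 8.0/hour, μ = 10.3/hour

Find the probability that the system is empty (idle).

ρ = λ/μ = 8.0/10.3 = 0.7767
P(0) = 1 - ρ = 1 - 0.7767 = 0.2233
The server is idle 22.33% of the time.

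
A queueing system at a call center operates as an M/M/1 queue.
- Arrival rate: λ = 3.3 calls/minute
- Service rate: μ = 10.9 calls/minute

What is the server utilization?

Server utilization: ρ = λ/μ
ρ = 3.3/10.9 = 0.3028
The server is busy 30.28% of the time.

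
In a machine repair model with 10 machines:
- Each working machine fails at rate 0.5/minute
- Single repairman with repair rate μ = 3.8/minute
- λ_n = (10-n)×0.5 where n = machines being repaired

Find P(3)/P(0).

P(3)/P(0) = ∏_{i=0}^{3-1} λ_i/μ_{i+1}
= (10-0)×0.5/3.8 × (10-1)×0.5/3.8 × (10-2)×0.5/3.8
= 1.6402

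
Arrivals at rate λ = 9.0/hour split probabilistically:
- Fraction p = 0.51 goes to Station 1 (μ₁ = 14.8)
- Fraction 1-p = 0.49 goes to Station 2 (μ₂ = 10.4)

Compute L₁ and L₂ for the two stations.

Effective rates: λ₁ = 9.0×0.51 = 4.59, λ₂ = 9.0×0.49 = 4.41
Station 1: ρ₁ = 4.59/14.8 = 0.31014, L₁ = ρ₁/(1-ρ₁) = 0.31014/(1-0.31014) = 0.4496
Station 2: ρ₂ = 4.41/10.4 = 0.42404, L₂ = ρ₂/(1-ρ₂) = 0.42404/(1-0.42404) = 0.7362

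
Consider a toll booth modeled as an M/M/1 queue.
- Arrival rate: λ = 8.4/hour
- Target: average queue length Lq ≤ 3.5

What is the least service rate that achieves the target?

For M/M/1: Lq = λ²/(μ(μ-λ))
Need Lq ≤ 3.5, i.e. μ(μ-λ) ≥ λ²/3.5
μ² - 8.4μ - 70.56/3.5 ≥ 0  →  μ² - 8.4μ - 20.1600 ≥ 0
Quadratic formula (positive root): μ = [λ + √(λ² + 4×20.1600)]/2
Discriminant: 70.56 + 4×20.1600 = 151.2000, √151.2000 = 12.2963
μ ≥ (8.4 + 12.2963)/2 = 10.3482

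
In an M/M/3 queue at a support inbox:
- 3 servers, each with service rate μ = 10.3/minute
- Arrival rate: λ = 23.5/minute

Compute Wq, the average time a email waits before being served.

Traffic intensity: ρ = λ/(cμ) = 23.5/(3×10.3) = 0.7605
Since ρ = 0.7605 < 1, system is stable.
Offered load a = λ/μ = cρ = 23.5/10.3 = 2.2816
P₀ = [ Σₙ₌₀^2 aⁿ/n! + a^3/(3!(1-ρ)) ]⁻¹
Σ = a^0/0! + a^1/1! + a^2/2! = 1.0000 + 2.2816 + 2.6027 = 5.8843
a^3/(3!(1-ρ)) = 11.8766/(6 × 0.23948) = 8.2655
P₀ = 1/(5.8843 + 8.2655) = 0.07067
Lq = P₀·a^3·ρ / (3!(1-ρ)²) = 0.07067 × 11.8766 × 0.7605 / (6 × 0.05735) = 1.8550
Wq = Lq/λ = 1.8550/23.5 = 0.07894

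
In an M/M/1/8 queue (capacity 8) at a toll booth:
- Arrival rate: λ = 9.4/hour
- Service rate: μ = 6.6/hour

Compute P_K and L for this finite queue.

ρ = λ/μ = 9.4/6.6 = 1.424242
P₀ = (1-ρ)/(1-ρ^(K+1)) = (1-1.424242)/(1-1.424242^9) = -0.4242/-23.1132 = 0.01835
P_K = P₀×ρ^K = 0.018355 × 1.424242^8 = 0.018355 × 16.9305 = 0.3108
Blocking probability P_8 = 0.3108 (31.08%)
L = ρ[1 - (K+1)ρ^K + Kρ^(K+1)] / [(1-ρ)(1-ρ^(K+1))]
L = 1.424242 × (1 - 9×16.93052 + 8×24.11316) / ((1 - 1.424242) × (1 - 24.11316)) = 6.0322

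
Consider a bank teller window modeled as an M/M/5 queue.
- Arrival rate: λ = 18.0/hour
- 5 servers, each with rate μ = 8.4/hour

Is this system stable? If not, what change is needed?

Stability requires ρ = λ/(cμ) < 1
ρ = 18.0/(5 × 8.4) = 18.0/42.00 = 0.4286
Since 0.4286 < 1, the system is STABLE.
The servers are busy 42.86% of the time.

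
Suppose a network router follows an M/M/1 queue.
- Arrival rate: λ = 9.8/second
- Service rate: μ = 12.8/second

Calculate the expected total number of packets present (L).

ρ = λ/μ = 9.8/12.8 = 0.7656
For M/M/1: L = λ/(μ-λ)
L = 9.8/(12.8-9.8) = 9.8/3.00
L = 3.2667 packets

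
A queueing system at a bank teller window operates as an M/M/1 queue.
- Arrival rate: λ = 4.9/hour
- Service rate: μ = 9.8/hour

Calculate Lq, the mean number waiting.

ρ = λ/μ = 4.9/9.8 = 0.5000
For M/M/1: Lq = λ²/(μ(μ-λ))
Lq = 24.01/(9.8 × 4.90)
Lq = 0.5000 transactions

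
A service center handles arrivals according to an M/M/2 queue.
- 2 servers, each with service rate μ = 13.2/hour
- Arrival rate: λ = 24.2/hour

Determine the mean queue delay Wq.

Traffic intensity: ρ = λ/(cμ) = 24.2/(2×13.2) = 0.9167
Since ρ = 0.9167 < 1, system is stable.
Offered load a = λ/μ = cρ = 24.2/13.2 = 1.8333
P₀ = [ Σₙ₌₀^1 aⁿ/n! + a^2/(2!(1-ρ)) ]⁻¹
Σ = a^0/0! + a^1/1! = 1.0000 + 1.8333 = 2.8333
a^2/(2!(1-ρ)) = 3.3611/(2 × 0.083333) = 20.1667
P₀ = 1/(2.8333 + 20.1667) = 0.04348
Lq = P₀·a^2·ρ / (2!(1-ρ)²) = 0.043478 × 3.3611 × 0.91667 / (2 × 0.0069444) = 9.6449
Wq = Lq/λ = 9.64493/24.2 = 0.3986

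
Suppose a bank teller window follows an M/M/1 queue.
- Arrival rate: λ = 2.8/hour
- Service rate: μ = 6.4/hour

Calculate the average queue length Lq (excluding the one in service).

ρ = λ/μ = 2.8/6.4 = 0.4375
For M/M/1: Lq = λ²/(μ(μ-λ))
Lq = 7.84/(6.4 × 3.60)
Lq = 0.3403 transactions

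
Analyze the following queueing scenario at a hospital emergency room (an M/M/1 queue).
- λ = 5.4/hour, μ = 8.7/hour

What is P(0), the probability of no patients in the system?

ρ = λ/μ = 5.4/8.7 = 0.6207
P(0) = 1 - ρ = 1 - 0.6207 = 0.3793
The server is idle 37.93% of the time.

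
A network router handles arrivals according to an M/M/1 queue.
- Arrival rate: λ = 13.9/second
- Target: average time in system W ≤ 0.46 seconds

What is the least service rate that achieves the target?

For M/M/1: W = 1/(μ-λ)
Need W ≤ 0.46, so 1/(μ-λ) ≤ 0.46
μ - λ ≥ 1/0.46 = 2.1739
μ ≥ 13.9 + 2.1739 = 16.0739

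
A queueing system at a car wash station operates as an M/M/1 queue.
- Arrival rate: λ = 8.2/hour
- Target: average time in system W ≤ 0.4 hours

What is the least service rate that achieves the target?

For M/M/1: W = 1/(μ-λ)
Need W ≤ 0.4, so 1/(μ-λ) ≤ 0.4
μ - λ ≥ 1/0.4 = 2.5000
μ ≥ 8.2 + 2.5000 = 10.7000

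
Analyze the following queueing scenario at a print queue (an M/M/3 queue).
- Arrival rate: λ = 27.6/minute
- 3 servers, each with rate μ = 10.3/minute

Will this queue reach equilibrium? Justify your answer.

Stability requires ρ = λ/(cμ) < 1
ρ = 27.6/(3 × 10.3) = 27.6/30.90 = 0.8932
Since 0.8932 < 1, the system is STABLE.
The servers are busy 89.32% of the time.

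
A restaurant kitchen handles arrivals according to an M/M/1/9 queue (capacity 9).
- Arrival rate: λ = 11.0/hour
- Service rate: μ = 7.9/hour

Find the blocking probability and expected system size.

ρ = λ/μ = 11.0/7.9 = 1.3924
P₀ = (1-ρ)/(1-ρ^(K+1)) = (1-1.3924)/(1-1.3924^10) = -0.3924/-26.3930 = 0.01487
P_K = P₀×ρ^K = 0.01487 × 1.3924^9 = 0.01487 × 19.6733 = 0.2925
Blocking probability P_9 = 0.2925 (29.25%)
L = ρ[1 - (K+1)ρ^K + Kρ^(K+1)] / [(1-ρ)(1-ρ^(K+1))]
L = 1.3924 × (1 - 10×19.67325 + 9×27.39303) / ((1 - 1.3924) × (1 - 27.39303)) = 6.8305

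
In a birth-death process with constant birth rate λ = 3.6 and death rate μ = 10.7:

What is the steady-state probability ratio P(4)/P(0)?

For constant rates: P(n)/P(0) = (λ/μ)^n
P(4)/P(0) = (3.6/10.7)^4 = 0.3364^4 = 0.01281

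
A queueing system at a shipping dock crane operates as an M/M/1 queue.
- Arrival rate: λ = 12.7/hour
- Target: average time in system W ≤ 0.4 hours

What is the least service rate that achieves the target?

For M/M/1: W = 1/(μ-λ)
Need W ≤ 0.4, so 1/(μ-λ) ≤ 0.4
μ - λ ≥ 1/0.4 = 2.5000
μ ≥ 12.7 + 2.5000 = 15.2000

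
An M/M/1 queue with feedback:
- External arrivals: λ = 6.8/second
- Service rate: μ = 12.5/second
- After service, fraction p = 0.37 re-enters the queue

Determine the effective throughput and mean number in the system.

Effective arrival rate: λ_eff = λ/(1-p) = 6.8/(1-0.37) = 6.8/0.63 = 10.79365
ρ = λ_eff/μ = 10.79365/12.5 = 0.863492
L = ρ/(1-ρ) = 0.863492/(1-0.863492) = 6.3256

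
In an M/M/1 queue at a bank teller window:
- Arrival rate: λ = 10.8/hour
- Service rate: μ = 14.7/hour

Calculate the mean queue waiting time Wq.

First, compute utilization: ρ = λ/μ = 10.8/14.7 = 0.7347
For M/M/1: Wq = λ/(μ(μ-λ))
Wq = 10.8/(14.7 × (14.7-10.8))
Wq = 10.8/(14.7 × 3.90)
Wq = 0.1884 hours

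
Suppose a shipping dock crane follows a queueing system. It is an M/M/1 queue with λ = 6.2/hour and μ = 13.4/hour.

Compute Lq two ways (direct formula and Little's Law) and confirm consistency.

Method 1 (direct): Lq = λ²/(μ(μ-λ)) = 38.44/(13.4 × 7.20) = 0.3984

Method 2 (Little's Law):
W = 1/(μ-λ) = 1/7.20 = 0.13889
Wq = W - 1/μ = 0.13889 - 0.074627 = 0.06426
Lq = λWq = 6.2 × 0.06426 = 0.3984 ✔ (matches Method 1)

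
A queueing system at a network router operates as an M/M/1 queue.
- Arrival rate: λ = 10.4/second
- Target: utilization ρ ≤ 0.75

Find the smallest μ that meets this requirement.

ρ = λ/μ, so μ = λ/ρ
μ ≥ 10.4/0.75 = 13.8667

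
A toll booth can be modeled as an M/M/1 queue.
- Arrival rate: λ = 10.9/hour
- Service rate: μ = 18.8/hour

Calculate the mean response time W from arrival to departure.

First, compute utilization: ρ = λ/μ = 10.9/18.8 = 0.5798
For M/M/1: W = 1/(μ-λ)
W = 1/(18.8-10.9) = 1/7.90
W = 0.1266 hours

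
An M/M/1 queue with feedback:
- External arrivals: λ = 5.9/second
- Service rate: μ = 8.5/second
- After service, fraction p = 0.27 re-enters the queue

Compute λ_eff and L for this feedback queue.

Effective arrival rate: λ_eff = λ/(1-p) = 5.9/(1-0.27) = 5.9/0.73 = 8.082192
ρ = λ_eff/μ = 8.082192/8.5 = 0.9508461
L = ρ/(1-ρ) = 0.9508461/(1-0.9508461) = 19.3443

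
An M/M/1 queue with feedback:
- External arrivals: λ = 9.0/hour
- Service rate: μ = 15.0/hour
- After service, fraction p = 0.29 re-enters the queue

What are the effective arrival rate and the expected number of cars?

Effective arrival rate: λ_eff = λ/(1-p) = 9.0/(1-0.29) = 9.0/0.71 = 12.6761
ρ = λ_eff/μ = 12.6761/15.0 = 0.84507
L = ρ/(1-ρ) = 0.84507/(1-0.84507) = 5.4545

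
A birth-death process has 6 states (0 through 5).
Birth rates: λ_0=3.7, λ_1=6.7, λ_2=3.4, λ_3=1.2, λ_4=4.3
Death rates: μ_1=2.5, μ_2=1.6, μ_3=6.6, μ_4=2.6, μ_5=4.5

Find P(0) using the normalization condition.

Ratios P(n)/P(0) = (λ₀···λₙ₋₁)/(μ₁···μₙ):
P(1)/P(0) = (3.7)/(2.5) = 1.4800
P(2)/P(0) = (3.7×6.7)/(2.5×1.6) = 6.1975
P(3)/P(0) = (3.7×6.7×3.4)/(2.5×1.6×6.6) = 3.1927
P(4)/P(0) = (3.7×6.7×3.4×1.2)/(2.5×1.6×6.6×2.6) = 1.4735
P(5)/P(0) = (3.7×6.7×3.4×1.2×4.3)/(2.5×1.6×6.6×2.6×4.5) = 1.4080

Normalization: ∑ P(n) = 1
P(0) × (1.0000 + 1.4800 + 6.1975 + 3.1927 + 1.4735 + 1.4080) = 1
P(0) × 14.7517 = 1
P(0) = 1/14.7517 = 0.06779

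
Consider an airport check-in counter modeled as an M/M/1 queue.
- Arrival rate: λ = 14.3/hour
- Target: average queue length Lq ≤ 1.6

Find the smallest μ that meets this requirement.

For M/M/1: Lq = λ²/(μ(μ-λ))
Need Lq ≤ 1.6, i.e. μ(μ-λ) ≥ λ²/1.6
μ² - 14.3μ - 204.49/1.6 ≥ 0  →  μ² - 14.3μ - 127.80625 ≥ 0
Quadratic formula (positive root): μ = [λ + √(λ² + 4×127.80625)]/2
Discriminant: 204.49 + 4×127.80625 = 715.7150, √715.7150 = 26.75285
μ ≥ (14.3 + 26.75285)/2 = 20.5264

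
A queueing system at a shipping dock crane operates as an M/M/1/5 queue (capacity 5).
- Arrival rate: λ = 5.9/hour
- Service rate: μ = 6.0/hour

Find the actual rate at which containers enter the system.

ρ = λ/μ = 5.9/6.0 = 0.98333
P₀ = (1-ρ)/(1-ρ^(K+1)) = (1-0.98333)/(1-0.98333^6) = 0.016670/0.095943 = 0.1737
P_K = P₀×ρ^K = 0.1737 × 0.98333^5 = 0.1737 × 0.9194 = 0.1597
λ_eff = λ(1-P_K) = 5.9 × (1 - 0.15974) = 5.9 × 0.84026 = 4.9575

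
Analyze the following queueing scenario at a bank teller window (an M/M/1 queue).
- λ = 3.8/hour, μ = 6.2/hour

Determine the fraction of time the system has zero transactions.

ρ = λ/μ = 3.8/6.2 = 0.6129
P(0) = 1 - ρ = 1 - 0.6129 = 0.3871
The server is idle 38.71% of the time.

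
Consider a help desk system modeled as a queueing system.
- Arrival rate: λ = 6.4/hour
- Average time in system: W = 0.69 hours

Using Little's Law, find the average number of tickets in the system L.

Little's Law: L = λW
L = 6.4 × 0.69 = 4.4160 tickets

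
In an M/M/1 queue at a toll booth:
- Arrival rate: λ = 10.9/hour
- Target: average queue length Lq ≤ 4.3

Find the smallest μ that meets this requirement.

For M/M/1: Lq = λ²/(μ(μ-λ))
Need Lq ≤ 4.3, i.e. μ(μ-λ) ≥ λ²/4.3
μ² - 10.9μ - 118.81/4.3 ≥ 0  →  μ² - 10.9μ - 27.63023 ≥ 0
Quadratic formula (positive root): μ = [λ + √(λ² + 4×27.63023)]/2
Discriminant: 118.81 + 4×27.63023 = 229.3309, √229.3309 = 15.14368
μ ≥ (10.9 + 15.14368)/2 = 13.0218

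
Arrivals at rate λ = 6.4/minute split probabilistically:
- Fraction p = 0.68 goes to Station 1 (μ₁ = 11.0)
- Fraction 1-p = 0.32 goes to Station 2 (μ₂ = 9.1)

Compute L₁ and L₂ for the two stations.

Effective rates: λ₁ = 6.4×0.68 = 4.352, λ₂ = 6.4×0.32 = 2.048
Station 1: ρ₁ = 4.352/11.0 = 0.39564, L₁ = ρ₁/(1-ρ₁) = 0.39564/(1-0.39564) = 0.6546
Station 2: ρ₂ = 2.048/9.1 = 0.22505, L₂ = ρ₂/(1-ρ₂) = 0.22505/(1-0.22505) = 0.2904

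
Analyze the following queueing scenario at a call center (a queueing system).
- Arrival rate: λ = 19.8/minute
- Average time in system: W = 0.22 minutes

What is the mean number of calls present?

Little's Law: L = λW
L = 19.8 × 0.22 = 4.3560 calls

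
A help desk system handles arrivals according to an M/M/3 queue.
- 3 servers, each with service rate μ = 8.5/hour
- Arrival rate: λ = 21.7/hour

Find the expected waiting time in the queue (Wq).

Traffic intensity: ρ = λ/(cμ) = 21.7/(3×8.5) = 0.8510
Since ρ = 0.8510 < 1, system is stable.
Offered load a = λ/μ = cρ = 21.7/8.5 = 2.5529
P₀ = [ Σₙ₌₀^2 aⁿ/n! + a^3/(3!(1-ρ)) ]⁻¹
Σ = a^0/0! + a^1/1! + a^2/2! = 1.0000 + 2.5529 + 3.2588 = 6.8117
a^3/(3!(1-ρ)) = 16.63882/(6 × 0.1490196) = 18.6092
P₀ = 1/(6.8117 + 18.6092) = 0.03934
Lq = P₀·a^3·ρ / (3!(1-ρ)²) = 0.0393377 × 16.6388 × 0.850980 / (6 × 0.0222068) = 4.1804
Wq = Lq/λ = 4.1804/21.7 = 0.1926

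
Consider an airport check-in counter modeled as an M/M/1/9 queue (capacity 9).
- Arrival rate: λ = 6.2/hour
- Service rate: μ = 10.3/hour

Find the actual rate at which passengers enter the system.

ρ = λ/μ = 6.2/10.3 = 0.601942
P₀ = (1-ρ)/(1-ρ^(K+1)) = (1-0.601942)/(1-0.601942^10) = 0.3981/0.9938 = 0.4006
P_K = P₀×ρ^K = 0.40056 × 0.601942^9 = 0.40056 × 0.010375 = 0.004156
λ_eff = λ(1-P_K) = 6.2 × (1 - 0.004156) = 6.2 × 0.99584 = 6.1742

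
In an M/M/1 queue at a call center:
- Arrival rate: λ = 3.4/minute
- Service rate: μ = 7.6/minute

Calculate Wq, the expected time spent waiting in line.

First, compute utilization: ρ = λ/μ = 3.4/7.6 = 0.4474
For M/M/1: Wq = λ/(μ(μ-λ))
Wq = 3.4/(7.6 × (7.6-3.4))
Wq = 3.4/(7.6 × 4.20)
Wq = 0.1065 minutes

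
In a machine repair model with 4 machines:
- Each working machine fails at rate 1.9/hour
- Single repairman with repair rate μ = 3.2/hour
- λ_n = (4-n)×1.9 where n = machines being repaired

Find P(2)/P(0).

P(2)/P(0) = ∏_{i=0}^{2-1} λ_i/μ_{i+1}
= (4-0)×1.9/3.2 × (4-1)×1.9/3.2
= 4.2305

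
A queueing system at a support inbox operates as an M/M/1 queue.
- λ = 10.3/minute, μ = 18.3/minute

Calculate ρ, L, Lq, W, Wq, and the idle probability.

Step 1: ρ = λ/μ = 10.3/18.3 = 0.5628
Step 2: L = λ/(μ-λ) = 10.3/8.00 = 1.2875
Step 3: Lq = λ²/(μ(μ-λ)) = 106.09/(18.3×8.00) = 0.7247
Step 4: W = 1/(μ-λ) = 1/8.00 = 0.1250
Step 5: Wq = λ/(μ(μ-λ)) = 10.3/(18.3×8.00) = 0.07036
Step 6: P(0) = 1-ρ = 0.4372
Verify: L = λW = 10.3×0.1250 = 1.2875 ✔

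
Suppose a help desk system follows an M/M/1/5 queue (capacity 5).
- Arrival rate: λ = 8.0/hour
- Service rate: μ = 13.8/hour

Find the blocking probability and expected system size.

ρ = λ/μ = 8.0/13.8 = 0.5797
P₀ = (1-ρ)/(1-ρ^(K+1)) = (1-0.5797)/(1-0.5797^6) = 0.4203/0.9620 = 0.4369
P_K = P₀×ρ^K = 0.4369 × 0.5797^5 = 0.4369 × 0.06547 = 0.02860
Blocking probability P_5 = 0.02860 (2.86%)
L = ρ[1 - (K+1)ρ^K + Kρ^(K+1)] / [(1-ρ)(1-ρ^(K+1))]
L = 0.5797 × (1 - 6×0.065466 + 5×0.037951) / ((1 - 0.5797) × (1 - 0.037951)) = 1.1426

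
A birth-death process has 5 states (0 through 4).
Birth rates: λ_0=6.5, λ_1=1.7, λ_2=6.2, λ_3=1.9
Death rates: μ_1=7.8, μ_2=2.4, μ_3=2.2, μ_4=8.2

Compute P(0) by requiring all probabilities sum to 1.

Ratios P(n)/P(0) = (λ₀···λₙ₋₁)/(μ₁···μₙ):
P(1)/P(0) = (6.5)/(7.8) = 0.83333
P(2)/P(0) = (6.5×1.7)/(7.8×2.4) = 0.59028
P(3)/P(0) = (6.5×1.7×6.2)/(7.8×2.4×2.2) = 1.6635
P(4)/P(0) = (6.5×1.7×6.2×1.9)/(7.8×2.4×2.2×8.2) = 0.38545

Normalization: ∑ P(n) = 1
P(0) × (1.0000 + 0.83333 + 0.59028 + 1.6635 + 0.38545) = 1
P(0) × 4.4726 = 1
P(0) = 1/4.4726 = 0.2236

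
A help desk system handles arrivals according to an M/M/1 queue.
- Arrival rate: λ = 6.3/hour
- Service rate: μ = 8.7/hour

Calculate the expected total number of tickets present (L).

ρ = λ/μ = 6.3/8.7 = 0.7241
For M/M/1: L = λ/(μ-λ)
L = 6.3/(8.7-6.3) = 6.3/2.40
L = 2.6250 tickets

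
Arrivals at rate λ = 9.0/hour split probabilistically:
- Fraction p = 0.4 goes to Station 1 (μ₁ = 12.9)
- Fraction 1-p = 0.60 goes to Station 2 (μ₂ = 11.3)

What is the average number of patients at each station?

Effective rates: λ₁ = 9.0×0.4 = 3.6, λ₂ = 9.0×0.60 = 5.4
Station 1: ρ₁ = 3.6/12.9 = 0.27907, L₁ = ρ₁/(1-ρ₁) = 0.27907/(1-0.27907) = 0.3871
Station 2: ρ₂ = 5.4/11.3 = 0.4779, L₂ = ρ₂/(1-ρ₂) = 0.4779/(1-0.4779) = 0.9153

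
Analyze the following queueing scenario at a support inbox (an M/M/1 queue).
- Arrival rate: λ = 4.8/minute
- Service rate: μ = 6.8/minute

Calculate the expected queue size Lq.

ρ = λ/μ = 4.8/6.8 = 0.7059
For M/M/1: Lq = λ²/(μ(μ-λ))
Lq = 23.04/(6.8 × 2.00)
Lq = 1.6941 emails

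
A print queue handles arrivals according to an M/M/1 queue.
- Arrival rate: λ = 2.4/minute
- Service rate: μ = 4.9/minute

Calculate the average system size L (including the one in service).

ρ = λ/μ = 2.4/4.9 = 0.4898
For M/M/1: L = λ/(μ-λ)
L = 2.4/(4.9-2.4) = 2.4/2.50
L = 0.9600 jobs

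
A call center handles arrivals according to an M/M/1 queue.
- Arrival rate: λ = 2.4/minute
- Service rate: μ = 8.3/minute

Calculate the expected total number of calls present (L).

ρ = λ/μ = 2.4/8.3 = 0.2892
For M/M/1: L = λ/(μ-λ)
L = 2.4/(8.3-2.4) = 2.4/5.90
L = 0.4068 calls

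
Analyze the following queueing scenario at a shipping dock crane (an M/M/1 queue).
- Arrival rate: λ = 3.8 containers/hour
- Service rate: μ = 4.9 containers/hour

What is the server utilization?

Server utilization: ρ = λ/μ
ρ = 3.8/4.9 = 0.7755
The server is busy 77.55% of the time.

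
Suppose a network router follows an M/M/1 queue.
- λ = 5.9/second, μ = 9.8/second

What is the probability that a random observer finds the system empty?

ρ = λ/μ = 5.9/9.8 = 0.6020
P(0) = 1 - ρ = 1 - 0.6020 = 0.3980
The server is idle 39.80% of the time.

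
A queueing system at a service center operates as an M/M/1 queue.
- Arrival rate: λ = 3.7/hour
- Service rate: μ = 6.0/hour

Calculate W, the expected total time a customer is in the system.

First, compute utilization: ρ = λ/μ = 3.7/6.0 = 0.6167
For M/M/1: W = 1/(μ-λ)
W = 1/(6.0-3.7) = 1/2.30
W = 0.4348 hours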